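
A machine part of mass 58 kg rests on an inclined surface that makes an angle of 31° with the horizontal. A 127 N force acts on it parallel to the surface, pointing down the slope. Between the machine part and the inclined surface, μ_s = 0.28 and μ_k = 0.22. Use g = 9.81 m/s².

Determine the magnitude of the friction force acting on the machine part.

f ≈ 107 N (up the incline)

Perpendicular to the surface, N = m g cos θ = 58·9.81·cos 31° = 487.7 N.
For equilibrium along the incline the friction force must supply f = m g sin θ + P = 293 + 127 = 420 N (positive meaning up-slope).
Maximum static friction available: μ_s N = 0.28 × 487.7 = 136.6 N.
|420| exceeds 136.6 N, so the machine part slips down-slope; friction is kinetic, f = μ_k N = 0.22×487.7 = 107 N.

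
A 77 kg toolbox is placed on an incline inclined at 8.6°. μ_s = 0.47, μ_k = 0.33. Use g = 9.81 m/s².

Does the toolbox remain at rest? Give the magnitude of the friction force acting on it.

N = m g cos θ = 747 N.
Down-slope weight component: m g sin θ = 113 N.
μ_s N = 351 N.
113 ≤ 351 N, so it stays put; friction = 113 N.

f ≈ 113 N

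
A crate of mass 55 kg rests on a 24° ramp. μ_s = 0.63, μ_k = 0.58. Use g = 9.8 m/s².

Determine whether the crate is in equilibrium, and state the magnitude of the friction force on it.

f ≈ 219 N

N = m g cos θ = 492 N.
Down-slope weight component: m g sin θ = 219 N.
μ_s N = 310 N.
219 ≤ 310 N, so it stays put; friction = 219 N.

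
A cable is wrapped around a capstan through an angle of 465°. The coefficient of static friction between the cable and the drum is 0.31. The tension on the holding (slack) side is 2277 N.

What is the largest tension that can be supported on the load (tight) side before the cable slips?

At impending slip the capstan equation gives T₂/T₁ = e^{μβ} with β in radians.
β = 465° × π/180 = 8.116 rad.
e^{μβ} = e^{0.31×8.116} = 12.38.
T₂ = T₁ · e^{μβ} = 2277 × 12.38 = 28200 N.

T_max ≈ 28200 N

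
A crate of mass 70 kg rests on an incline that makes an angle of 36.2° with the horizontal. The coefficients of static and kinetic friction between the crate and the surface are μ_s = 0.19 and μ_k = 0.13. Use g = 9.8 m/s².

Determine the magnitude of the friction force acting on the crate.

Perpendicular to the surface, N = m g cos θ = 70·9.8·cos 36.2° = 553.6 N.
For equilibrium along the incline, friction must balance the weight component: f = m g sin θ = 405.2 N up the slope.
Maximum static friction available: μ_s N = 0.19 × 553.6 = 105.2 N.
Since |405.2| > 105.2 N, static friction cannot hold it; the crate slides down the incline and kinetic friction applies: f = μ_k N = 0.13 × 553.6 = 72 N.

f ≈ 72 N (up the incline)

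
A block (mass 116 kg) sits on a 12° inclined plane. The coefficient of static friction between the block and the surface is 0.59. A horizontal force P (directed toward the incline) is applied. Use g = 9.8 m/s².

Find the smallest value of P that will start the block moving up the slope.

P ≈ 1040 N

At impending motion up the slope, friction acts down-slope at its limit: f = μ_s N.
Perpendicular to the incline: N = m g cos θ + P sin θ.
Along the incline: P cos θ = m g sin θ + μ_s N = m g sin θ + μ_s (m g cos θ + P sin θ).
Solving, P (cos θ − μ_s sin θ) = m g (sin θ + μ_s cos θ), so P = 116×9.8×(sin 12° + 0.59 cos 12°)/(cos 12° − 0.59 sin 12°) = 1140×0.785/0.8555 = 1040 N.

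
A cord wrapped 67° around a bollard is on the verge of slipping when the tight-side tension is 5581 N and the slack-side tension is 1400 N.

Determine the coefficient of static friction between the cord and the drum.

μ ≈ 1.18

T₂/T₁ = e^{μβ} → μ = ln(T₂/T₁)/β.
β = 67° = 1.169 rad.
μ = ln(5581/1400)/1.169 = ln(3.986)/1.169 = 1.18.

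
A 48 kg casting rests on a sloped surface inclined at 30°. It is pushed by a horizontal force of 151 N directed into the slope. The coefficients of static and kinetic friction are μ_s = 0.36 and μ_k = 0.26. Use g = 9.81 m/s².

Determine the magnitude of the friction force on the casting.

f ≈ 105 N (up the incline)

Normal direction: N = m g cos θ + P sin θ = 483.3 N.
Parallel to the incline: P cos θ − m g sin θ = 130.8 − 235.4 = -104.7 N; the friction needed to balance this is 104.7 N acting up the slope.
Maximum static friction: μ_s N = 0.36 × 483.3 = 174 N.
Since 104.7 N is within the 174 N limit, the casting stays put and friction is exactly 105 N.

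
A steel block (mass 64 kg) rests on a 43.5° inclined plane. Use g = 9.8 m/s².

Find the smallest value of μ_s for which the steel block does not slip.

μ_s,min ≈ 0.949

At the slip threshold m g sin θ = μ_s m g cos θ, so μ_s,min = tan θ.
μ_s,min = tan 43.5° = 0.949.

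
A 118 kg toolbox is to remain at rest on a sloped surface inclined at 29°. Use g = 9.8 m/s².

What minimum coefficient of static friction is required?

μ_s,min ≈ 0.554

At the slip threshold m g sin θ = μ_s m g cos θ, so μ_s,min = tan θ.
μ_s,min = tan 29° = 0.554.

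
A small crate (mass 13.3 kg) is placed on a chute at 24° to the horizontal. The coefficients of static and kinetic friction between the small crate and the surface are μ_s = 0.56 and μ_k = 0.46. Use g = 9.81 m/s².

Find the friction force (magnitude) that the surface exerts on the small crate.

Perpendicular to the surface, N = m g cos θ = 13.3·9.81·cos 24° = 119.2 N.
Along the slope the weight component is m g sin θ = 53.07 N; friction must supply exactly this, acting up-slope.
Maximum static friction available: μ_s N = 0.56 × 119.2 = 66.75 N.
Since |53.07| ≤ 66.75 N, static friction is sufficient; f equals the required value, not μ_s N.

f ≈ 53.1 N (up the incline)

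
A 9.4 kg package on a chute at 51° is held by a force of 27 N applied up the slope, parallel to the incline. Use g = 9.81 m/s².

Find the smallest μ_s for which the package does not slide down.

N = m g cos θ = 58.03 N.
Friction must make up the shortfall along the incline: f = m g sin θ − P = 71.66 − 27 = 44.66 N.
At the threshold f = μ_s N, so μ_s,min = 44.66/58.03 = 0.77.

μ_s,min ≈ 0.77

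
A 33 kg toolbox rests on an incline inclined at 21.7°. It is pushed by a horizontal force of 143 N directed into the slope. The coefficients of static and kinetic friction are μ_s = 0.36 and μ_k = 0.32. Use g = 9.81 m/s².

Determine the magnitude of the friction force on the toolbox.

f ≈ 13.2 N (down the incline)

Normal direction: N = m g cos θ + P sin θ = 353.7 N.
Along the incline, the net driving force (taking up-slope positive) is P cos θ − m g sin θ = 132.9 − 119.7 = 13.17 N, so equilibrium requires friction f = -13.17 N (down-slope).
Maximum static friction: μ_s N = 0.36 × 353.7 = 127.3 N.
Since 13.17 N is within the 127.3 N limit, the toolbox stays put and friction is exactly 13.2 N.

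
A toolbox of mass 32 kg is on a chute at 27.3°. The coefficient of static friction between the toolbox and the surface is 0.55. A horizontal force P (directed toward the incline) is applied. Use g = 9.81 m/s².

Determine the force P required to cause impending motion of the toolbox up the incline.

P ≈ 467 N

At impending motion up the slope, friction acts down-slope at its limit: f = μ_s N.
Perpendicular to the incline: N = m g cos θ + P sin θ.
Along the incline: P cos θ = m g sin θ + μ_s N = m g sin θ + μ_s (m g cos θ + P sin θ).
Solving, P (cos θ − μ_s sin θ) = m g (sin θ + μ_s cos θ), so P = 32×9.81×(sin 27.3° + 0.55 cos 27.3°)/(cos 27.3° − 0.55 sin 27.3°) = 314×0.9474/0.6364 = 467 N.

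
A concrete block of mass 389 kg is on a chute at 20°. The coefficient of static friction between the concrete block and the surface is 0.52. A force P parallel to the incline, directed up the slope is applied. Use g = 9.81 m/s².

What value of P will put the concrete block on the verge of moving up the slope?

P ≈ 3170 N

At impending motion up the slope, friction acts down-slope at its limit: f = μ_s N.
P is parallel to the surface, so N = m g cos θ = 3590 N.
Along the incline: P = m g sin θ + μ_s N = 1310 + 0.52×3590 = 3170 N.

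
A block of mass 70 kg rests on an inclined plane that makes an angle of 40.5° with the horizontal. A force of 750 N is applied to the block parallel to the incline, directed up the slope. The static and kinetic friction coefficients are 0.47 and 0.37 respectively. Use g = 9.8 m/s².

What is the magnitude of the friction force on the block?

f ≈ 193 N (down the incline)

Normal force: N = m g cos θ = 70 × 9.8 × cos 40.5° = 521.6 N.
Parallel to the incline, ΣF = 0 gives f = m g sin θ − P = 445.5 − 750 = -304.5 N (up-slope positive).
The static-friction ceiling is μ_s N = 0.47 × 521.6 = 245.2 N.
|-304.5| exceeds 245.2 N, so the block slips up-slope; friction is kinetic, f = μ_k N = 0.37×521.6 = 193 N.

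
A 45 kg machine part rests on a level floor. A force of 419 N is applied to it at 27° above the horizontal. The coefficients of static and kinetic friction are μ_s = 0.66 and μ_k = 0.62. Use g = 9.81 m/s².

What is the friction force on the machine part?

The vertical component of P reduces the normal force: N = m g − P sin α = 441.5 − 190.2 = 251.2 N.
The horizontal driving force is P cos α = 373.3 N, so equilibrium needs friction f = 373.3 N.
The static-friction limit is μ_s N = 165.8 N.
373.3 > 165.8 N → the machine part slides; f = μ_k N = 0.62×251.2 = 156 N.

f ≈ 156 N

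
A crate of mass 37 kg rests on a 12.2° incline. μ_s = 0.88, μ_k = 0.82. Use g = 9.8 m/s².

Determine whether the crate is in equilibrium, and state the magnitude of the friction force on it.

N = m g cos θ = 354 N.
Down-slope weight component: m g sin θ = 76.6 N.
μ_s N = 312 N.
76.6 ≤ 312 N, so it stays put; friction = 76.6 N.

f ≈ 76.6 N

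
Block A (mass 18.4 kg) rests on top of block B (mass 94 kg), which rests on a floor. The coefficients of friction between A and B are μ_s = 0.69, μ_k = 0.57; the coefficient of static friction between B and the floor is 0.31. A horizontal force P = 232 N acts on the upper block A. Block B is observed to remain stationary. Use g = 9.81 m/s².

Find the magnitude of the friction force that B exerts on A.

f ≈ 103 N

Normal force at the A–B interface: N₁ = m_A g = 180.5 N.
So the A–B interface can sustain at most μ_s N₁ = 124.5 N of static friction.
Since P = 232 N > 124.5 N, A slides on B; the A–B friction is kinetic: f₁ = μ_k N₁ = 0.57×180.5 = 103 N.
By Newton's third law B feels 103 N forward from A. With B stationary, the floor's static friction on B balances it: f₂ = 103 N (well within μ_s(m_A+m_B)g = 341.8 N).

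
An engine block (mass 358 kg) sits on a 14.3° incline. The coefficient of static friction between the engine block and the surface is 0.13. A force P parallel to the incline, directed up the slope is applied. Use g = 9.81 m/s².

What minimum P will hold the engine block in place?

P_min ≈ 425 N

The engine block tends to slide down (tan θ > μ_s), so at the point of impending slip friction acts up-slope at its limit: f = μ_s N.
P is parallel to the surface, so N = m g cos θ = 3400 N.
Along the incline: P + μ_s N = m g sin θ, so P = 867 − 0.13×3400 = 425 N.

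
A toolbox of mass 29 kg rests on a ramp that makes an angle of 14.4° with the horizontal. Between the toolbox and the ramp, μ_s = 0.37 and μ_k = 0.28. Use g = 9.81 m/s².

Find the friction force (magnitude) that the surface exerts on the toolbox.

f ≈ 70.7 N (up the incline)

Normal force: N = m g cos θ = 29 × 9.81 × cos 14.4° = 275.6 N.
Along the slope the weight component is m g sin θ = 70.75 N; friction must supply exactly this, acting up-slope.
The static-friction ceiling is μ_s N = 0.37 × 275.6 = 102 N.
Since |70.75| ≤ 102 N, static friction is sufficient; f equals the required value, not μ_s N.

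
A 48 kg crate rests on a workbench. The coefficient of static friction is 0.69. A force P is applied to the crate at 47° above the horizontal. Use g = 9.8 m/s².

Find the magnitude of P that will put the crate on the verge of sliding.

P ≈ 274 N

N = m g − P sin α (the pull lifts the crate).
At impending slip, P cos α = μ_s N = μ_s (m g − P sin α).
Solving: P (cos α + μ_s sin α) = μ_s m g → P = 0.69×470/(cos 47° + 0.69 sin 47°) = 325/1.187 = 274 N.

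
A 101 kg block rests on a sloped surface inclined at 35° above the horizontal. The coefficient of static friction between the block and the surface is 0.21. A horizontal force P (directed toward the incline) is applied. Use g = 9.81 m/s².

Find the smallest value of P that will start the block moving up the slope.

At impending motion up the slope, friction acts down-slope at its limit: f = μ_s N.
Perpendicular to the incline: N = m g cos θ + P sin θ.
Along the incline: P cos θ = m g sin θ + μ_s N = m g sin θ + μ_s (m g cos θ + P sin θ).
Solving, P (cos θ − μ_s sin θ) = m g (sin θ + μ_s cos θ), so P = 101×9.81×(sin 35° + 0.21 cos 35°)/(cos 35° − 0.21 sin 35°) = 991×0.7456/0.6987 = 1060 N.

P ≈ 1060 N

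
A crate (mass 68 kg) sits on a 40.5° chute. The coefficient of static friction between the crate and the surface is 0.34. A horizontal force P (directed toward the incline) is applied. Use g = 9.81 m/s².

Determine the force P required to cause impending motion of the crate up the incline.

At impending motion up the slope, friction acts down-slope at its limit: f = μ_s N.
Perpendicular to the incline: N = m g cos θ + P sin θ.
Along the incline: P cos θ = m g sin θ + μ_s N = m g sin θ + μ_s (m g cos θ + P sin θ).
Solving, P (cos θ − μ_s sin θ) = m g (sin θ + μ_s cos θ), so P = 68×9.81×(sin 40.5° + 0.34 cos 40.5°)/(cos 40.5° − 0.34 sin 40.5°) = 667×0.908/0.5396 = 1120 N.

P ≈ 1120 N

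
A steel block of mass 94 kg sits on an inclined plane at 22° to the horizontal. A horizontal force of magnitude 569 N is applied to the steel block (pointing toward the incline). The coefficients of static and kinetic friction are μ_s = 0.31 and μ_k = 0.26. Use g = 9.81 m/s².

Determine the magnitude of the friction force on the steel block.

Resolve perpendicular to the incline: N = m g cos θ + P sin θ = 94×9.81×cos 22° + 569×sin 22° = 1068 N.
Parallel to the incline: P cos θ − m g sin θ = 527.6 − 345.4 = 182.1 N; the friction needed to balance this is 182.1 N acting down the slope.
Maximum static friction: μ_s N = 0.31 × 1068 = 331.1 N.
Since 182.1 N is within the 331.1 N limit, the steel block stays put and friction is exactly 182 N.

f ≈ 182 N (down the incline)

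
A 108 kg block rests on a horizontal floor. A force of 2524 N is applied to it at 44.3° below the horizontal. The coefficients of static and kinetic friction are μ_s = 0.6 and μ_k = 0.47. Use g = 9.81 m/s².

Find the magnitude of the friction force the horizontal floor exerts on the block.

The vertical component of P adds to the normal force: N = m g + P sin α = 1059 + 1763 = 2822 N.
For equilibrium, f = P cos α = 2524×cos 44.3° = 1806 N.
The static-friction limit is μ_s N = 1693 N.
The required friction exceeds μ_s N, so the block moves and f = μ_k N = 1330 N.

f ≈ 1330 N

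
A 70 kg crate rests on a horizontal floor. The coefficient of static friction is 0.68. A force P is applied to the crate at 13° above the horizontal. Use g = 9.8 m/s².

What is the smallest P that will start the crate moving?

N = m g − P sin α (the pull lifts the crate).
At impending slip, P cos α = μ_s N = μ_s (m g − P sin α).
Solving: P (cos α + μ_s sin α) = μ_s m g → P = 0.68×686/(cos 13° + 0.68 sin 13°) = 466/1.127 = 414 N.

P ≈ 414 N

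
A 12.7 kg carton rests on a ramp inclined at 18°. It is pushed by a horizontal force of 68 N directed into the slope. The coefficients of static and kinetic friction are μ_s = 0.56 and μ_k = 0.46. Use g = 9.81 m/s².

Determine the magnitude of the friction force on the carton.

The horizontal push has a component P sin θ into the surface, so N = m g cos θ + P sin θ = 118.5 + 21.01 = 139.5 N.
Along the incline, the net driving force (taking up-slope positive) is P cos θ − m g sin θ = 64.67 − 38.5 = 26.17 N, so equilibrium requires friction f = -26.17 N (down-slope).
The limit of static friction is μ_s N = 78.12 N.
|f_req| = 26.17 ≤ 78.12 N → the carton is in equilibrium; friction equals the required value.

f ≈ 26.2 N (down the incline)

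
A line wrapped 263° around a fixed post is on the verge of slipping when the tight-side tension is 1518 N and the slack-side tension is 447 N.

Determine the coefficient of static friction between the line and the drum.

μ ≈ 0.266

T₂/T₁ = e^{μβ} → μ = ln(T₂/T₁)/β.
β = 263° = 4.59 rad.
μ = ln(1518/447)/4.59 = ln(3.396)/4.59 = 0.266.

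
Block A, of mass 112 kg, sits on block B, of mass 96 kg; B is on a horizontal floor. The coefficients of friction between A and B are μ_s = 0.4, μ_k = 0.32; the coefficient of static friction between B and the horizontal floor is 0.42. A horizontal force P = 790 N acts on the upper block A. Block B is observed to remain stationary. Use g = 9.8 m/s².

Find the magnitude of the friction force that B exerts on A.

f ≈ 351 N

The normal force B exerts on A is simply A's weight, N₁ = 1098 N.
So the A–B interface can sustain at most μ_s N₁ = 439 N of static friction.
Since P = 790 N > 439 N, A slides on B; the A–B friction is kinetic: f₁ = μ_k N₁ = 0.32×1098 = 351 N.
By Newton's third law B feels 351 N forward from A. With B stationary, the floor's static friction on B balances it: f₂ = 351 N (well within μ_s(m_A+m_B)g = 856.1 N).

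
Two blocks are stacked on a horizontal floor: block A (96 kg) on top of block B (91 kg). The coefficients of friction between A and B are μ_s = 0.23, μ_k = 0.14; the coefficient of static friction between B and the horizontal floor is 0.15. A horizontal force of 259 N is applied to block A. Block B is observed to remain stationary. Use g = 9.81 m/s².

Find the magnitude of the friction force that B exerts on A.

f ≈ 132 N

The normal force B exerts on A is simply A's weight, N₁ = 941.8 N.
So the A–B interface can sustain at most μ_s N₁ = 216.6 N of static friction.
P = 259 N exceeds that limit, so A slips over B and the interface friction becomes kinetic: f₁ = μ_k N₁ = 0.14×941.8 = 132 N.
B experiences an equal 132 N forward from A (third law). B is in equilibrium, so the floor supplies f₂ = 132 N of static friction (limit μ_s(m_A+m_B)g = 275.2 N, not exceeded).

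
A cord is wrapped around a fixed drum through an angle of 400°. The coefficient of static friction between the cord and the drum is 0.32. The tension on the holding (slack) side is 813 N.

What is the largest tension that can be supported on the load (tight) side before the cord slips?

T_max ≈ 7590 N

At impending slip the capstan equation gives T₂/T₁ = e^{μβ} with β in radians.
β = 400° × π/180 = 6.981 rad.
e^{μβ} = e^{0.32×6.981} = 9.337.
T₂ = T₁ · e^{μβ} = 813 × 9.337 = 7590 N.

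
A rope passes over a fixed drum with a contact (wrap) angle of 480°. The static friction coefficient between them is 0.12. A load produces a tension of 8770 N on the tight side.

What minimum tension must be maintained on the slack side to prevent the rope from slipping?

Capstan equation at impending slip: T_tight/T_slack = e^{μβ}.
β = 480° = 8.378 rad; e^{μβ} = e^{0.12×8.378} = 2.733.
T_slack = T_tight / e^{μβ} = 8770 / 2.733 = 3210 N.

T_min ≈ 3210 N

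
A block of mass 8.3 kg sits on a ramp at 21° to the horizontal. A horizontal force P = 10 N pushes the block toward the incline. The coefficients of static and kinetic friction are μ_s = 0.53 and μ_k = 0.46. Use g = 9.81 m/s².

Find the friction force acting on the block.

The horizontal push has a component P sin θ into the surface, so N = m g cos θ + P sin θ = 76.01 + 3.584 = 79.6 N.
Along the incline, the net driving force (taking up-slope positive) is P cos θ − m g sin θ = 9.336 − 29.18 = -19.84 N, so equilibrium requires friction f = 19.84 N (up-slope).
The limit of static friction is μ_s N = 42.19 N.
Since 19.84 N is within the 42.19 N limit, the block stays put and friction is exactly 19.8 N.

f ≈ 19.8 N (up the incline)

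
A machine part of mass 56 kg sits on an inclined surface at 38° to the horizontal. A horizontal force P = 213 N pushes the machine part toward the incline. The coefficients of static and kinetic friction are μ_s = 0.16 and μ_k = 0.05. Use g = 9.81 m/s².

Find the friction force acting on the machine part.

f ≈ 28.2 N (up the incline)

Normal direction: N = m g cos θ + P sin θ = 564 N.
Along the incline, the net driving force (taking up-slope positive) is P cos θ − m g sin θ = 167.8 − 338.2 = -170.4 N, so equilibrium requires friction f = 170.4 N (up-slope).
The limit of static friction is μ_s N = 90.25 N.
|f_req| = 170.4 > 90.25 N → the machine part slides down the incline; f = μ_k N = 0.05 × 564 = 28.2 N.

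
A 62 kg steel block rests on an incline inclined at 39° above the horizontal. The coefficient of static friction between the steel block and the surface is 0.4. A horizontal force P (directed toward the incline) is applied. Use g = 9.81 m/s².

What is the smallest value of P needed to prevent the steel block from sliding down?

P_min ≈ 188 N

The steel block tends to slide down (tan θ > μ_s), so at the point of impending slip friction acts up-slope at its limit: f = μ_s N.
Perpendicular to the incline: N = m g cos θ + P sin θ.
Along the incline: P cos θ + μ_s N = m g sin θ, i.e. P cos θ + μ_s (m g cos θ + P sin θ) = m g sin θ.
Solving, P (cos θ + μ_s sin θ) = m g (sin θ − μ_s cos θ), so P = 608×0.3185/1.029 = 188 N.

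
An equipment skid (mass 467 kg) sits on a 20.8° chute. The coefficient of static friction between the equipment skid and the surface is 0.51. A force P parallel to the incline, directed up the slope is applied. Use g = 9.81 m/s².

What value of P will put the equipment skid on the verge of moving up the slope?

At impending motion up the slope, friction acts down-slope at its limit: f = μ_s N.
P is parallel to the surface, so N = m g cos θ = 4280 N.
Along the incline: P = m g sin θ + μ_s N = 1630 + 0.51×4280 = 3810 N.

P ≈ 3810 N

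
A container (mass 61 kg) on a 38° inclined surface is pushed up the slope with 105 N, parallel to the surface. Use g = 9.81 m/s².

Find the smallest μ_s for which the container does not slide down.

μ_s,min ≈ 0.559

N = m g cos θ = 471.6 N.
Friction must make up the shortfall along the incline: f = m g sin θ − P = 368.4 − 105 = 263.4 N.
At the threshold f = μ_s N, so μ_s,min = 263.4/471.6 = 0.559.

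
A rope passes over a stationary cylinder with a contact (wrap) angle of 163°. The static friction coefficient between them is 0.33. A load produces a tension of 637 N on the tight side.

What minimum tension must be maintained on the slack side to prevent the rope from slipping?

T_min ≈ 249 N

Capstan equation at impending slip: T_tight/T_slack = e^{μβ}.
β = 163° = 2.845 rad; e^{μβ} = e^{0.33×2.845} = 2.557.
T_slack = T_tight / e^{μβ} = 637 / 2.557 = 249 N.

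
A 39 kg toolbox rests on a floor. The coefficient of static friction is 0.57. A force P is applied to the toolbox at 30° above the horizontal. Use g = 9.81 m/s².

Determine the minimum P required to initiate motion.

P ≈ 189 N

N = m g − P sin α (the pull lifts the toolbox).
At impending slip, P cos α = μ_s N = μ_s (m g − P sin α).
Solving: P (cos α + μ_s sin α) = μ_s m g → P = 0.57×383/(cos 30° + 0.57 sin 30°) = 218/1.151 = 189 N.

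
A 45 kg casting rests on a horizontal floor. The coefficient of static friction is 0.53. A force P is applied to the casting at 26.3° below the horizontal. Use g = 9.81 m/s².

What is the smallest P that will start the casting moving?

P ≈ 354 N

N = m g + P sin α (the push presses the casting into the horizontal floor).
At impending slip, P cos α = μ_s N = μ_s (m g + P sin α).
Solving: P (cos α − μ_s sin α) = μ_s m g → P = 0.53×441/(cos 26.3° − 0.53 sin 26.3°) = 234/0.6617 = 354 N.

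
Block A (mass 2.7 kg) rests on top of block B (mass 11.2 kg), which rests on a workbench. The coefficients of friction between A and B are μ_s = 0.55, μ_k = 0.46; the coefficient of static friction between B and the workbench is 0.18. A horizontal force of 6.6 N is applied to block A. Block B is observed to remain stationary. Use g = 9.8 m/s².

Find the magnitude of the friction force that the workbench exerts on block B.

Between the blocks, N₁ = m_A g = 26.46 N.
So the A–B interface can sustain at most μ_s N₁ = 14.55 N of static friction.
Since P = 6.6 N ≤ 14.55 N, A does not slip on B; friction on A equals P = 6.6 N.
B experiences an equal 6.6 N forward from A (third law). B is in equilibrium, so the floor supplies f₂ = 6.6 N of static friction (limit μ_s(m_A+m_B)g = 24.52 N, not exceeded).

f ≈ 6.6 N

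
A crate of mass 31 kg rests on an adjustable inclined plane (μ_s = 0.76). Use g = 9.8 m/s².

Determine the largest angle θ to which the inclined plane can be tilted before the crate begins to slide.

At the slip threshold, m g sin θ = μ_s · m g cos θ, so tan θ = μ_s.
θ_max = arctan(0.76) = 37.2°.

θ_max ≈ 37.2°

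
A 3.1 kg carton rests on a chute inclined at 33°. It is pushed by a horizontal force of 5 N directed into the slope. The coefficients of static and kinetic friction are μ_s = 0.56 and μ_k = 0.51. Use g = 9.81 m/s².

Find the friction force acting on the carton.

Resolve perpendicular to the incline: N = m g cos θ + P sin θ = 3.1×9.81×cos 33° + 5×sin 33° = 28.23 N.
Along the incline, the net driving force (taking up-slope positive) is P cos θ − m g sin θ = 4.193 − 16.56 = -12.37 N, so equilibrium requires friction f = 12.37 N (up-slope).
Maximum static friction: μ_s N = 0.56 × 28.23 = 15.81 N.
|f_req| = 12.37 ≤ 15.81 N → the carton is in equilibrium; friction equals the required value.

f ≈ 12.4 N (up the incline)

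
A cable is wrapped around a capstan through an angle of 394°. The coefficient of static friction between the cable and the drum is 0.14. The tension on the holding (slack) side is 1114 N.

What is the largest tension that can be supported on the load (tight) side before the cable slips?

T_max ≈ 2920 N

At impending slip the capstan equation gives T₂/T₁ = e^{μβ} with β in radians.
β = 394° × π/180 = 6.877 rad.
e^{μβ} = e^{0.14×6.877} = 2.619.
T₂ = T₁ · e^{μβ} = 1114 × 2.619 = 2920 N.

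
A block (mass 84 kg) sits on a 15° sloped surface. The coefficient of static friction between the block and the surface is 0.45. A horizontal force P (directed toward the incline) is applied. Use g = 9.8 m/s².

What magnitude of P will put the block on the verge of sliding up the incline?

At impending motion up the slope, friction acts down-slope at its limit: f = μ_s N.
Perpendicular to the incline: N = m g cos θ + P sin θ.
Along the incline: P cos θ = m g sin θ + μ_s N = m g sin θ + μ_s (m g cos θ + P sin θ).
Solving, P (cos θ − μ_s sin θ) = m g (sin θ + μ_s cos θ), so P = 84×9.8×(sin 15° + 0.45 cos 15°)/(cos 15° − 0.45 sin 15°) = 823×0.6935/0.8495 = 672 N.

P ≈ 672 N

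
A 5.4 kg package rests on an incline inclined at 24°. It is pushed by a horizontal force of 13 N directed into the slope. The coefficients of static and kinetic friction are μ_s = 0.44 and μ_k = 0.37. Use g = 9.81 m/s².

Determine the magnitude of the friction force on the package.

f ≈ 9.67 N (up the incline)

Normal direction: N = m g cos θ + P sin θ = 53.68 N.
Parallel to the incline: P cos θ − m g sin θ = 11.88 − 21.55 = -9.67 N; the friction needed to balance this is 9.67 N acting up the slope.
Maximum static friction: μ_s N = 0.44 × 53.68 = 23.62 N.
Since 9.67 N is within the 23.62 N limit, the package stays put and friction is exactly 9.67 N.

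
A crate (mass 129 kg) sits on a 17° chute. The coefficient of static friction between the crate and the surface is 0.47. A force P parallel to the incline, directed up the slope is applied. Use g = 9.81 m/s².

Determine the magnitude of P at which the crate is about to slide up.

At impending motion up the slope, friction acts down-slope at its limit: f = μ_s N.
P is parallel to the surface, so N = m g cos θ = 1210 N.
Along the incline: P = m g sin θ + μ_s N = 370 + 0.47×1210 = 939 N.

P ≈ 939 N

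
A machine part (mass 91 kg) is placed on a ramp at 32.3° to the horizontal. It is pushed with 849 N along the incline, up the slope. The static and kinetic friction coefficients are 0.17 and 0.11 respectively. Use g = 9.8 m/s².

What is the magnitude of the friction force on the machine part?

f ≈ 82.9 N (down the incline)

Perpendicular to the surface, N = m g cos θ = 91·9.8·cos 32.3° = 753.8 N.
Parallel to the incline, ΣF = 0 gives f = m g sin θ − P = 476.5 − 849 = -372.5 N (up-slope positive).
Static friction can supply at most μ_s N = 128.1 N.
Since |-372.5| > 128.1 N, static friction cannot hold it; the machine part slides up the incline and kinetic friction applies: f = μ_k N = 0.11 × 753.8 = 82.9 N.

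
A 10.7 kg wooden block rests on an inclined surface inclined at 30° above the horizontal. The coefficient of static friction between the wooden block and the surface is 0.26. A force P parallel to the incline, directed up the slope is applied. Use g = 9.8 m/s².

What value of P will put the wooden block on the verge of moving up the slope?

At impending motion up the slope, friction acts down-slope at its limit: f = μ_s N.
P is parallel to the surface, so N = m g cos θ = 90.8 N.
Along the incline: P = m g sin θ + μ_s N = 52.4 + 0.26×90.8 = 76 N.

P ≈ 76 N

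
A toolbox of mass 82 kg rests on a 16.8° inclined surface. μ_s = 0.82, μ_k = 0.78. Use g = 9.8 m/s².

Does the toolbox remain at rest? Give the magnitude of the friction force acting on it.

f ≈ 232 N

N = m g cos θ = 769 N.
Down-slope weight component: m g sin θ = 232 N.
μ_s N = 631 N.
232 ≤ 631 N, so it stays put; friction = 232 N.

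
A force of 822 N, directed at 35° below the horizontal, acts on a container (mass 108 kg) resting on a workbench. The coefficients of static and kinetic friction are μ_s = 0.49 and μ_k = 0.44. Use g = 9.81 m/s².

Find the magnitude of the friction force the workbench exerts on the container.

f ≈ 673 N

N = m g + P sin α = 1059 + 822×sin 35° = 1531 N.
For equilibrium, f = P cos α = 822×cos 35° = 673.3 N.
μ_s N = 0.49 × 1531 = 750.2 N.
673.3 ≤ 750.2 N → static; friction equals the required 673 N.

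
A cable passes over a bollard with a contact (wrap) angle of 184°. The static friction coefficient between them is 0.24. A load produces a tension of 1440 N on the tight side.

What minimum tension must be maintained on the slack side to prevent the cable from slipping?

T_min ≈ 666 N

Capstan equation at impending slip: T_tight/T_slack = e^{μβ}.
β = 184° = 3.211 rad; e^{μβ} = e^{0.24×3.211} = 2.161.
T_slack = T_tight / e^{μβ} = 1440 / 2.161 = 666 N.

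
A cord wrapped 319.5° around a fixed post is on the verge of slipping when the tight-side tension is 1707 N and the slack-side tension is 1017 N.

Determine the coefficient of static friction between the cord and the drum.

μ ≈ 0.0929

T₂/T₁ = e^{μβ} → μ = ln(T₂/T₁)/β.
β = 319.5° = 5.576 rad.
μ = ln(1707/1017)/5.576 = ln(1.678)/5.576 = 0.0929.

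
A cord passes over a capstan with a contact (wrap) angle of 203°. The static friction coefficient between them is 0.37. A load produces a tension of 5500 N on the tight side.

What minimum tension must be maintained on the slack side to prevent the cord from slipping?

T_min ≈ 1480 N

Capstan equation at impending slip: T_tight/T_slack = e^{μβ}.
β = 203° = 3.543 rad; e^{μβ} = e^{0.37×3.543} = 3.71.
T_slack = T_tight / e^{μβ} = 5500 / 3.71 = 1480 N.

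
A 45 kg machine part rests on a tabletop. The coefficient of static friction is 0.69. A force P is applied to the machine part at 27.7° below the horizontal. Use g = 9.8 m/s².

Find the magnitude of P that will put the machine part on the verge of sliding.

N = m g + P sin α (the push presses the machine part into the tabletop).
At impending slip, P cos α = μ_s N = μ_s (m g + P sin α).
Solving: P (cos α − μ_s sin α) = μ_s m g → P = 0.69×441/(cos 27.7° − 0.69 sin 27.7°) = 304/0.5647 = 539 N.

P ≈ 539 N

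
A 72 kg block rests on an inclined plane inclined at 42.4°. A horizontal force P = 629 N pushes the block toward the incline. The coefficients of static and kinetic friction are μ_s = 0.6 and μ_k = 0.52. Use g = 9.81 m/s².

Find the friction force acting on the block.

f ≈ 11.8 N (up the incline)

The horizontal push has a component P sin θ into the surface, so N = m g cos θ + P sin θ = 521.6 + 424.1 = 945.7 N.
Along the incline, the net driving force (taking up-slope positive) is P cos θ − m g sin θ = 464.5 − 476.3 = -11.78 N, so equilibrium requires friction f = 11.78 N (up-slope).
Maximum static friction: μ_s N = 0.6 × 945.7 = 567.4 N.
Since 11.78 N is within the 567.4 N limit, the block stays put and friction is exactly 11.8 N.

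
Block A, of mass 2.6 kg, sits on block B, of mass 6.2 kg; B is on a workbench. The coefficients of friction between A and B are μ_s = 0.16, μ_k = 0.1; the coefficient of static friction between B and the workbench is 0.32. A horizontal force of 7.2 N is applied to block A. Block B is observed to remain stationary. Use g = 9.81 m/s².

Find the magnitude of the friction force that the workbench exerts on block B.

f ≈ 2.55 N

The normal force B exerts on A is simply A's weight, N₁ = 25.51 N.
So the A–B interface can sustain at most μ_s N₁ = 4.081 N of static friction.
Since P = 7.2 N > 4.081 N, A slides on B; the A–B friction is kinetic: f₁ = μ_k N₁ = 0.1×25.51 = 2.55 N.
By Newton's third law B feels 2.55 N forward from A. With B stationary, the floor's static friction on B balances it: f₂ = 2.55 N (well within μ_s(m_A+m_B)g = 27.62 N).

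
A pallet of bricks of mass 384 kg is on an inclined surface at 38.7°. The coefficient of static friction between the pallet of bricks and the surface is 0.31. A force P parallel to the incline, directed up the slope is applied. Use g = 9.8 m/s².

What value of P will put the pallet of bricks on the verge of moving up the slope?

At impending motion up the slope, friction acts down-slope at its limit: f = μ_s N.
P is parallel to the surface, so N = m g cos θ = 2940 N.
Along the incline: P = m g sin θ + μ_s N = 2350 + 0.31×2940 = 3260 N.

P ≈ 3260 N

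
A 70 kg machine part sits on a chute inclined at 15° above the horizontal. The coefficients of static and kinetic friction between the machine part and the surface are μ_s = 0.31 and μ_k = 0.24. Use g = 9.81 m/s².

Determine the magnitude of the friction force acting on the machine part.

f ≈ 178 N (up the incline)

Perpendicular to the surface, N = m g cos θ = 70·9.81·cos 15° = 663.3 N.
For equilibrium along the incline, friction must balance the weight component: f = m g sin θ = 177.7 N up the slope.
The static-friction ceiling is μ_s N = 0.31 × 663.3 = 205.6 N.
Since |177.7| ≤ 205.6 N, static friction is sufficient; f equals the required value, not μ_s N.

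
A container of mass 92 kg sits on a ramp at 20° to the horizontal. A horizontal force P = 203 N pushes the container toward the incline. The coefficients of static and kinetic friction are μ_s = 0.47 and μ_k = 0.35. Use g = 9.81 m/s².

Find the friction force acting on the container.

Normal direction: N = m g cos θ + P sin θ = 917.5 N.
Parallel to the incline: P cos θ − m g sin θ = 190.8 − 308.7 = -117.9 N; the friction needed to balance this is 117.9 N acting up the slope.
The limit of static friction is μ_s N = 431.2 N.
|f_req| = 117.9 ≤ 431.2 N → the container is in equilibrium; friction equals the required value.

f ≈ 118 N (up the incline)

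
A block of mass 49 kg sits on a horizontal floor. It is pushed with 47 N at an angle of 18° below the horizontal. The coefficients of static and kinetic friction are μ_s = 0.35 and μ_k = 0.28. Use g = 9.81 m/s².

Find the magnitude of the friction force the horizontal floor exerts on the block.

f ≈ 44.7 N

The vertical component of P adds to the normal force: N = m g + P sin α = 480.7 + 14.52 = 495.2 N.
For equilibrium, f = P cos α = 47×cos 18° = 44.7 N.
The static-friction limit is μ_s N = 173.3 N.
44.7 ≤ 173.3 N → static; friction equals the required 44.7 N.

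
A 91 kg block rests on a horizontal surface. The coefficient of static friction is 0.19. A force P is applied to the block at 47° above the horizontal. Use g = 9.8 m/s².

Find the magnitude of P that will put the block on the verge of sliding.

P ≈ 206 N

N = m g − P sin α (the pull lifts the block).
At impending slip, P cos α = μ_s N = μ_s (m g − P sin α).
Solving: P (cos α + μ_s sin α) = μ_s m g → P = 0.19×892/(cos 47° + 0.19 sin 47°) = 169/0.821 = 206 N.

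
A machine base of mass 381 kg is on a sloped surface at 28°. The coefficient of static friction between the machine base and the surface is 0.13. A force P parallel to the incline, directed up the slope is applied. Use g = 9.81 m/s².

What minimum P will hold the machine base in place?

P_min ≈ 1330 N

The machine base tends to slide down (tan θ > μ_s), so at the point of impending slip friction acts up-slope at its limit: f = μ_s N.
P is parallel to the surface, so N = m g cos θ = 3300 N.
Along the incline: P + μ_s N = m g sin θ, so P = 1750 − 0.13×3300 = 1330 N.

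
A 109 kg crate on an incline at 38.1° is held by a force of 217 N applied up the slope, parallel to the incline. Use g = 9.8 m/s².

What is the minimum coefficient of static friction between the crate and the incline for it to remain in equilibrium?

μ_s,min ≈ 0.526

N = m g cos θ = 840.6 N.
Friction must make up the shortfall along the incline: f = m g sin θ − P = 659.1 − 217 = 442.1 N.
At the threshold f = μ_s N, so μ_s,min = 442.1/840.6 = 0.526.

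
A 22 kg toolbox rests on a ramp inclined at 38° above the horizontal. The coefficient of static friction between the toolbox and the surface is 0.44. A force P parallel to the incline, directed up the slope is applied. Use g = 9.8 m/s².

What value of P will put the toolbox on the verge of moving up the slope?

At impending motion up the slope, friction acts down-slope at its limit: f = μ_s N.
P is parallel to the surface, so N = m g cos θ = 170 N.
Along the incline: P = m g sin θ + μ_s N = 133 + 0.44×170 = 207 N.

P ≈ 207 N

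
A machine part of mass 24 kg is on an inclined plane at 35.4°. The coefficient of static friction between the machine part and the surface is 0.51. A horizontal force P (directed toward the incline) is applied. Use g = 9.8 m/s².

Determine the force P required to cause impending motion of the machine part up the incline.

At impending motion up the slope, friction acts down-slope at its limit: f = μ_s N.
Perpendicular to the incline: N = m g cos θ + P sin θ.
Along the incline: P cos θ = m g sin θ + μ_s N = m g sin θ + μ_s (m g cos θ + P sin θ).
Solving, P (cos θ − μ_s sin θ) = m g (sin θ + μ_s cos θ), so P = 24×9.8×(sin 35.4° + 0.51 cos 35.4°)/(cos 35.4° − 0.51 sin 35.4°) = 235×0.995/0.5197 = 450 N.

P ≈ 450 N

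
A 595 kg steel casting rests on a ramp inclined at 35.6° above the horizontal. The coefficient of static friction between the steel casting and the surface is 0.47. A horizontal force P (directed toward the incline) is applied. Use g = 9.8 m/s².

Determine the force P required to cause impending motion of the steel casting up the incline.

At impending motion up the slope, friction acts down-slope at its limit: f = μ_s N.
Perpendicular to the incline: N = m g cos θ + P sin θ.
Along the incline: P cos θ = m g sin θ + μ_s N = m g sin θ + μ_s (m g cos θ + P sin θ).
Solving, P (cos θ − μ_s sin θ) = m g (sin θ + μ_s cos θ), so P = 595×9.8×(sin 35.6° + 0.47 cos 35.6°)/(cos 35.6° − 0.47 sin 35.6°) = 5830×0.9643/0.5395 = 10400 N.

P ≈ 10400 N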